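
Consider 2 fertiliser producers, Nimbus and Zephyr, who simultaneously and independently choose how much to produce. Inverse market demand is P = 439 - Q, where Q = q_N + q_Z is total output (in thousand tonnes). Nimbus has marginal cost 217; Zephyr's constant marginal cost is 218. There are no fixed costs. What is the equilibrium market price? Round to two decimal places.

291.33

Nimbus's profit: π_N = (439 - Q)q_N - (217q_N). Setting ∂π_N/∂q_N = 0: 222 - 2q_N - (q_Z) = 0.
Zephyr's first-order condition: 221 - 2q_Z - (q_N) = 0.
So q_N = (222 - q_Z)/2 and q_Z = (221 - q_N)/2.
Substituting one into the other gives q_N = 223/3 and q_Z = 220/3.
Total output Q = 443/3, so price P = 439 - 443/3 = 874/3.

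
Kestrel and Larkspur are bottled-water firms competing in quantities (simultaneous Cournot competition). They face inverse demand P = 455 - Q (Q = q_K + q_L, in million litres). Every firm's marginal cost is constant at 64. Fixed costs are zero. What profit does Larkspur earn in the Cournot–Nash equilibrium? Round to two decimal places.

A representative firm's profit is π_i = q_i(455 - Q) - 64q_i.
Setting ∂π_i/∂q_i = 0 with rivals' quantities fixed: 391 - 2q_i - q_j = 0.
By symmetry each firm produces the same amount; substituting q_j = q_i yields q_i = 391/3.
Price P = 455 - 782/3 = 583/3.
Larkspur's profit: (583/3 - 64)·(391/3) = 16986.7778.

16986.78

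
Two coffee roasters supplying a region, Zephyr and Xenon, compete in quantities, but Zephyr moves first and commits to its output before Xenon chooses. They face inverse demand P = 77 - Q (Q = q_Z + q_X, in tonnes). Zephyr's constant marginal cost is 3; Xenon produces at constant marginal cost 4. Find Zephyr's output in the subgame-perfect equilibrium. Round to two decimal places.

Solve by backward induction. Given q_Z, the follower Xenon maximises π_X = (77 - q_Z - q_X)q_X - 4q_X.
Follower FOC: 73 - q_Z - 2q_X = 0, so q_X(q_Z) = (73 - q_Z)/2.
Zephyr substitutes q_X(q_Z) into its own profit: π_Z = q_Z(77 - q_Z - (73 - q_Z)/2) - 3q_Z = (81/2 - (1/2)q_Z)q_Z - 3q_Z.
The leader's first-order condition 75/2 - q_Z = 0 yields q_Z = 75/2.
Then q_X = (73 - 75/2)/2 = 71/4.

37.50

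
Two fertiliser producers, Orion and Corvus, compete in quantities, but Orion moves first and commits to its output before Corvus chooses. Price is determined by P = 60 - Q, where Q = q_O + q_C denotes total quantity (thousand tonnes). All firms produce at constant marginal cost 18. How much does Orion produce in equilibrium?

Solve by backward induction. Given q_O, the follower Corvus maximises π_C = (60 - q_O - q_C)q_C - 18q_C.
Setting the follower's marginal profit to zero, 42 - q_O - 2q_C = 0, i.e. q_C = (42 - q_O)/2.
Orion substitutes q_C(q_O) into its own profit: π_O = q_O(60 - q_O - (42 - q_O)/2) - 18q_O = (39 - (1/2)q_O)q_O - 18q_O.
The leader's first-order condition 21 - q_O = 0 yields q_O = 21.
Then q_C = (42 - 21)/2 = 21/2.

21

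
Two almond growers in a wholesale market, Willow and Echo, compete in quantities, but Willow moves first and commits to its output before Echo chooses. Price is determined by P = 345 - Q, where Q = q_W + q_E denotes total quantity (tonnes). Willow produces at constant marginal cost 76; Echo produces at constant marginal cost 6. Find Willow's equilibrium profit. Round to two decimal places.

4950.13

Solve by backward induction. Given q_W, the follower Echo maximises π_E = (345 - q_W - q_E)q_E - 6q_E.
Follower FOC: 339 - q_W - 2q_E = 0, so q_E(q_W) = (339 - q_W)/2.
The leader anticipates this reaction. Substituting into P = 345 - Q gives P = 351/2 - (1/2)q_W, so π_W = (351/2 - (1/2)q_W)q_W - 76q_W.
The leader's first-order condition 199/2 - q_W = 0 yields q_W = 199/2.
Then q_E = (339 - 199/2)/2 = 479/4.
Price P = 345 - 877/4 = 503/4.
Willow's profit: (503/4 - 76)·(199/2) = 4950.1250.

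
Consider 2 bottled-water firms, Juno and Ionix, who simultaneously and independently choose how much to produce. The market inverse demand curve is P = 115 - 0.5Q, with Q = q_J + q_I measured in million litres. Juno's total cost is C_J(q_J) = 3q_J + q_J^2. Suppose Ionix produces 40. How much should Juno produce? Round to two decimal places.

30.67

With the rival's output fixed at 40, Juno's profit is π_J = (115 - (1/2)·40 - (1/2)q_J)q_J - (3q_J + q_J²) = (95 - (1/2)q_J)q_J - (3q_J + q_J²).
∂π_J/∂q_J = 92 - 3q_J = 0, so q_J = 92/3.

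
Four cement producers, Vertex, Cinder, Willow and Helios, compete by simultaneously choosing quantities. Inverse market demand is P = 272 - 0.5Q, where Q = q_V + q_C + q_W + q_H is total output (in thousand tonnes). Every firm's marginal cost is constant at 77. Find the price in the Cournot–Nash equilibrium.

A representative firm's profit is π_i = q_i(272 - 0.5Q) - 77q_i.
Setting ∂π_i/∂q_i = 0 with rivals' quantities fixed: 195 - q_i - (1/2)·Σ_{j≠i} q_j = 0.
With identical firms every q_j equals q_i, so Σ_{j≠i} q_j = 3q_i and 195 = (5/2)q_i, giving q_i = 78.
Total output Q = 312, so price P = 272 - (1/2)·312 = 116.

116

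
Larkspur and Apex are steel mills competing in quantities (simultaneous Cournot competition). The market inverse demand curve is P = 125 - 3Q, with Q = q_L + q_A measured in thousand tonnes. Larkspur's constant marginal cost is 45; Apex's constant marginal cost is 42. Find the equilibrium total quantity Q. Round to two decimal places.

Larkspur's profit: π_L = (125 - 3Q)q_L - (45q_L). Setting ∂π_L/∂q_L = 0: 80 - 6q_L - 3(q_A) = 0.
Apex's profit: π_A = (125 - 3Q)q_A - (42q_A). Setting ∂π_A/∂q_A = 0: 83 - 6q_A - 3(q_L) = 0.
So q_L = (80 - 3q_A)/6 and q_A = (83 - 3q_L)/6.
Solving the pair: q_L = 77/9, q_A = 86/9.
Total output Q = 77/9 + 86/9 = 163/9.

18.11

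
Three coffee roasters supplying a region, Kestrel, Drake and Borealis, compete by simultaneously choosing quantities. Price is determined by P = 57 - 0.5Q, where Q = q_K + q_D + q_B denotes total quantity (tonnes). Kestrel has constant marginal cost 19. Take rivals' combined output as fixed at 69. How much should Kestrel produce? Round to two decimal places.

3.50

With rivals' combined output fixed at 69, Kestrel's profit is π_K = (57 - (1/2)·69 - (1/2)q_K)q_K - (19q_K) = (45/2 - (1/2)q_K)q_K - (19q_K).
∂π_K/∂q_K = 7/2 - q_K = 0, so q_K = 7/2.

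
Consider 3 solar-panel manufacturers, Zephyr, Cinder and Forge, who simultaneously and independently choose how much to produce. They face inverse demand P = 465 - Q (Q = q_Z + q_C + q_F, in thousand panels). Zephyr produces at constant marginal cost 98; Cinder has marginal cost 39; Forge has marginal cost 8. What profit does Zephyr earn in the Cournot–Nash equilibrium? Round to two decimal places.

Zephyr's profit: π_Z = (465 - Q)q_Z - (98q_Z). Setting ∂π_Z/∂q_Z = 0: 367 - 2q_Z - (q_C + q_F) = 0.
Cinder's first-order condition: 426 - 2q_C - (q_Z + q_F) = 0.
Forge's first-order condition: 457 - 2q_F - (q_Z + q_C) = 0.
Summing all 3 equations gives 1250 − 4Q = 0, hence Q = 625/2.
Back-substituting: q_Z = (367 − 625/2) = 109/2, q_C = (426 − 625/2) = 227/2, q_F = (457 − 625/2) = 289/2.
Price P = 465 - 625/2 = 305/2.
Zephyr's profit: (305/2 - 98)·(109/2) = 2970.2500.

2970.25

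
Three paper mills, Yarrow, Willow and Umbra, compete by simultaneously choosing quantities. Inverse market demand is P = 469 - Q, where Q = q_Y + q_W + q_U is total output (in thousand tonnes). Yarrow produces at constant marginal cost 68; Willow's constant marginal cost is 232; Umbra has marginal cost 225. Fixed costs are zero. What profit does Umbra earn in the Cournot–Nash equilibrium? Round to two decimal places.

552.25

Yarrow's profit: π_Y = (469 - Q)q_Y - (68q_Y). Setting ∂π_Y/∂q_Y = 0: 401 - 2q_Y - (q_W + q_U) = 0.
Willow's profit: π_W = (469 - Q)q_W - (232q_W). Setting ∂π_W/∂q_W = 0: 237 - 2q_W - (q_Y + q_U) = 0.
Umbra's profit: π_U = (469 - Q)q_U - (225q_U). Setting ∂π_U/∂q_U = 0: 244 - 2q_U - (q_Y + q_W) = 0.
Summing all 3 equations gives 882 − 4Q = 0, hence Q = 441/2.
Back-substituting: q_Y = (401 − 441/2) = 361/2, q_W = (237 − 441/2) = 33/2, q_U = (244 − 441/2) = 47/2.
Price P = 469 - 441/2 = 497/2.
Umbra's profit: (497/2 - 225)·(47/2) = 552.2500.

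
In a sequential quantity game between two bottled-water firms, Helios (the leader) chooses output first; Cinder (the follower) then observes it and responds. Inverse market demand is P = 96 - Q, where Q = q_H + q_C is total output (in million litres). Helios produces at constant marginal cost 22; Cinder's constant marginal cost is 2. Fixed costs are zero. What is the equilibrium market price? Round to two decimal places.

The follower Cinder best-responds to any q_H: π_C = (96 - Q)q_C - 2q_C.
Setting the follower's marginal profit to zero, 94 - q_H - 2q_C = 0, i.e. q_C = (94 - q_H)/2.
Helios substitutes q_C(q_H) into its own profit: π_H = q_H(96 - q_H - (94 - q_H)/2) - 22q_H = (49 - (1/2)q_H)q_H - 22q_H.
Leader FOC: 27 - q_H = 0, so q_H = 27.
Then q_C = (94 - 27)/2 = 67/2.
Total output Q = 121/2, so price P = 96 - 121/2 = 71/2.

35.50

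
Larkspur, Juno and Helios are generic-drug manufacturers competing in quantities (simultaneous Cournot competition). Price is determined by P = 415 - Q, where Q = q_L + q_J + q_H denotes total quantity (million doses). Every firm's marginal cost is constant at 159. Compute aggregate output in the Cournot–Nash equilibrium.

192

Each firm earns π_i = (415 - Q)q_i - 159q_i.
First-order condition (treating rivals' output as given): 256 - 2q_i - Σ_{j≠i} q_j = 0.
With identical firms every q_j equals q_i, so Σ_{j≠i} q_j = 2q_i and 256 = 4q_i, giving q_i = 64.
Total output Q = 64 + 64 + 64 = 192.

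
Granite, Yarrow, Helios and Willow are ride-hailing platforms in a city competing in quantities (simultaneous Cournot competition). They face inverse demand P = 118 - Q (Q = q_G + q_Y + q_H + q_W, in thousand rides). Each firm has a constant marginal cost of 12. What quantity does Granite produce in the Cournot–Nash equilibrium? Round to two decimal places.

A representative firm's profit is π_i = q_i(118 - Q) - 12q_i.
First-order condition (treating rivals' output as given): 106 - 2q_i - Σ_{j≠i} q_j = 0.
By symmetry each firm produces the same amount; substituting Σ_{j≠i} q_j = 3q_i yields q_i = 106/5.

21.20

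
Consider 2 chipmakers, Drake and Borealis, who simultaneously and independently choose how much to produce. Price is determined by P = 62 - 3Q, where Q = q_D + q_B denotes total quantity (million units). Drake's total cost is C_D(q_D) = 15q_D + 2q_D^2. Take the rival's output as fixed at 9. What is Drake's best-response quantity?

2

With the rival's output fixed at 9, Drake's profit is π_D = (62 - 3·9 - 3q_D)q_D - (15q_D + 2q_D²) = (35 - 3q_D)q_D - (15q_D + 2q_D²).
∂π_D/∂q_D = 20 - 10q_D = 0, so q_D = 2.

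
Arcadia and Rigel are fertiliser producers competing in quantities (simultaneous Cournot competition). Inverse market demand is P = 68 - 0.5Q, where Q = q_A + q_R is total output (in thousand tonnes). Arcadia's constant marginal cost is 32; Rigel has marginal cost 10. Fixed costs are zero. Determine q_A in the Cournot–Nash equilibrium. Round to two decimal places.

9.33

Arcadia's profit: π_A = (68 - 0.5Q)q_A - (32q_A). Setting ∂π_A/∂q_A = 0: 36 - q_A - (1/2)(q_R) = 0.
Rigel's profit: π_R = (68 - 0.5Q)q_R - (10q_R). Setting ∂π_R/∂q_R = 0: 58 - q_R - (1/2)(q_A) = 0.
Best responses: q_A = (36 - (1/2)q_R), q_R = (58 - (1/2)q_A).
Solving the pair: q_A = 28/3, q_R = 160/3.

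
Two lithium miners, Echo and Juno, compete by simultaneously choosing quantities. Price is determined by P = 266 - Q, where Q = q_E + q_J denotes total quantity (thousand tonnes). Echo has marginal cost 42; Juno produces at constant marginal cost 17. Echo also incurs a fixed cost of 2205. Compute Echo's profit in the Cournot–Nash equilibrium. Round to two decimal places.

2195.11

Echo's profit: π_E = (266 - Q)q_E - (42q_E). Setting ∂π_E/∂q_E = 0: 224 - 2q_E - (q_J) = 0.
Juno's first-order condition: 249 - 2q_J - (q_E) = 0.
So q_E = (224 - q_J)/2 and q_J = (249 - q_E)/2.
Solving the pair: q_E = 199/3, q_J = 274/3.
Price P = 266 - 473/3 = 325/3.
Echo's profit: (325/3 - 42)·(199/3) - 2205 = 2195.1111.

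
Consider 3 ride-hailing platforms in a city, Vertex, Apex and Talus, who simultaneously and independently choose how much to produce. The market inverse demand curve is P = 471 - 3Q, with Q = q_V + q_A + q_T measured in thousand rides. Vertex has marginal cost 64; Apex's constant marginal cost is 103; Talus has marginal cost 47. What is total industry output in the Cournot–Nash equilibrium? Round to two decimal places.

99.92

Vertex's profit: π_V = (471 - 3Q)q_V - (64q_V). Setting ∂π_V/∂q_V = 0: 407 - 6q_V - 3(q_A + q_T) = 0.
Apex's profit: π_A = (471 - 3Q)q_A - (103q_A). Setting ∂π_A/∂q_A = 0: 368 - 6q_A - 3(q_V + q_T) = 0.
Talus's first-order condition: 424 - 6q_T - 3(q_V + q_A) = 0.
Adding the 3 conditions: 1199 − 6Q − 6Q = 0, i.e. Q = 1199/12.
Back-substituting: q_V = (407 − 1199/4)/3 = 143/4, q_A = (368 − 1199/4)/3 = 91/4, q_T = (424 − 1199/4)/3 = 497/12.
Total output Q = 143/4 + 91/4 + 497/12 = 1199/12.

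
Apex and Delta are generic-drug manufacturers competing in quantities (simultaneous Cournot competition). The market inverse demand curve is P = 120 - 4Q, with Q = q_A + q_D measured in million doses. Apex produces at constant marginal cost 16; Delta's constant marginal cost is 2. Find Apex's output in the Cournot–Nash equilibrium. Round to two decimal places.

7.50

Apex's profit: π_A = (120 - 4Q)q_A - (16q_A). Setting ∂π_A/∂q_A = 0: 104 - 8q_A - 4(q_D) = 0.
Delta's profit: π_D = (120 - 4Q)q_D - (2q_D). Setting ∂π_D/∂q_D = 0: 118 - 8q_D - 4(q_A) = 0.
Best responses: q_A = (104 - 4q_D)/8, q_D = (118 - 4q_A)/8.
Solving the pair: q_A = 15/2, q_D = 11.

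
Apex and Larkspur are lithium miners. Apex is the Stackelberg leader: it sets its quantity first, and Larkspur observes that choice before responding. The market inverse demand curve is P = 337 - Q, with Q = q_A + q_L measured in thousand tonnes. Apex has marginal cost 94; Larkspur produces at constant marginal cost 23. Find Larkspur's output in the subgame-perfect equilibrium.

114

Solve by backward induction. Given q_A, the follower Larkspur maximises π_L = (337 - q_A - q_L)q_L - 23q_L.
Setting the follower's marginal profit to zero, 314 - q_A - 2q_L = 0, i.e. q_L = (314 - q_A)/2.
Apex substitutes q_L(q_A) into its own profit: π_A = q_A(337 - q_A - (314 - q_A)/2) - 94q_A = (180 - (1/2)q_A)q_A - 94q_A.
Maximising: ∂π_A/∂q_A = 86 - q_A = 0, giving q_A = 86.
Then q_L = (314 - 86)/2 = 114.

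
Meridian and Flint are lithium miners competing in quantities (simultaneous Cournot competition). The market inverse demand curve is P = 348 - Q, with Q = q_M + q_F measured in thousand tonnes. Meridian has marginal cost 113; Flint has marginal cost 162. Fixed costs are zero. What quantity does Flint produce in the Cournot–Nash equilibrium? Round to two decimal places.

45.67

Meridian's profit: π_M = (348 - Q)q_M - (113q_M). Setting ∂π_M/∂q_M = 0: 235 - 2q_M - (q_F) = 0.
Flint's profit: π_F = (348 - Q)q_F - (162q_F). Setting ∂π_F/∂q_F = 0: 186 - 2q_F - (q_M) = 0.
Rearranging gives the reaction functions q_M = (235 - q_F)/2 and q_F = (186 - q_M)/2.
Substituting one into the other gives q_M = 284/3 and q_F = 137/3.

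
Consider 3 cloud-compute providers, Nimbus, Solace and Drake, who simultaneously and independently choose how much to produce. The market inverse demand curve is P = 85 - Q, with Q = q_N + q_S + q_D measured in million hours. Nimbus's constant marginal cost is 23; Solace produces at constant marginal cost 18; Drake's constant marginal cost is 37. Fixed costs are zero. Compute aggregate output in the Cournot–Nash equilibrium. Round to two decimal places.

Nimbus's profit: π_N = (85 - Q)q_N - (23q_N). Setting ∂π_N/∂q_N = 0: 62 - 2q_N - (q_S + q_D) = 0.
Solace's profit: π_S = (85 - Q)q_S - (18q_S). Setting ∂π_S/∂q_S = 0: 67 - 2q_S - (q_N + q_D) = 0.
Drake's profit: π_D = (85 - Q)q_D - (37q_D). Setting ∂π_D/∂q_D = 0: 48 - 2q_D - (q_N + q_S) = 0.
Adding the 3 conditions: 177 − 2Q − 2Q = 0, i.e. Q = 177/4.
Back-substituting: q_N = (62 − 177/4) = 71/4, q_S = (67 − 177/4) = 91/4, q_D = (48 − 177/4) = 15/4.
Total output Q = 71/4 + 91/4 + 15/4 = 177/4.

44.25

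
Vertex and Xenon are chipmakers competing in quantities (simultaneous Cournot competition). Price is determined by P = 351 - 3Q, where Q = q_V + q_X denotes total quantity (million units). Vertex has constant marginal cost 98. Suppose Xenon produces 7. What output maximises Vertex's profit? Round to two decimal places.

38.67

With the rival's output fixed at 7, Vertex's profit is π_V = (351 - 3·7 - 3q_V)q_V - (98q_V) = (330 - 3q_V)q_V - (98q_V).
∂π_V/∂q_V = 232 - 6q_V = 0, so q_V = 116/3.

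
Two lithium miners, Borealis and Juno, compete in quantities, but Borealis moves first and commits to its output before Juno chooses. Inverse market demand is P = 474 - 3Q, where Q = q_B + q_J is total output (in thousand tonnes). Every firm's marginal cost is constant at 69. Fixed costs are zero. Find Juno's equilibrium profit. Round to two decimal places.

3417.19

Solve by backward induction. Given q_B, the follower Juno maximises π_J = (474 - 3q_B - 3q_J)q_J - 69q_J.
Setting the follower's marginal profit to zero, 405 - 3q_B - 6q_J = 0, i.e. q_J = (405 - 3q_B)/6.
Borealis substitutes q_J(q_B) into its own profit: π_B = q_B(474 - 3q_B - (405 - 3q_B)/2) - 69q_B = (543/2 - (3/2)q_B)q_B - 69q_B.
The leader's first-order condition 405/2 - 3q_B = 0 yields q_B = 135/2.
Then q_J = (405 - 3·(135/2))/6 = 135/4.
Price P = 474 - 3·(405/4) = 681/4.
Juno's profit: (681/4 - 69)·(135/4) = 3417.1875.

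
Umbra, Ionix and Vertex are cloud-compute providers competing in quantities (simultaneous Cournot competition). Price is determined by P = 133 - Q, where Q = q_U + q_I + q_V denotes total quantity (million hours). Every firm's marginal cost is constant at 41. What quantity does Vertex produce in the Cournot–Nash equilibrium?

23

A representative firm's profit is π_i = q_i(133 - Q) - 41q_i.
First-order condition (treating rivals' output as given): 92 - 2q_i - Σ_{j≠i} q_j = 0.
With identical firms every q_j equals q_i, so Σ_{j≠i} q_j = 2q_i and 92 = 4q_i, giving q_i = 23.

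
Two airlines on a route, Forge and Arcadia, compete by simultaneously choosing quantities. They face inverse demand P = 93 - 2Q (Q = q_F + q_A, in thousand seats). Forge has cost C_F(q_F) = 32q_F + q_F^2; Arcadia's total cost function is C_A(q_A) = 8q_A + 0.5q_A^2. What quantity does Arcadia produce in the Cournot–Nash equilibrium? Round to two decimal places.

Forge's profit: π_F = (93 - 2Q)q_F - (32q_F + q_F²). Setting ∂π_F/∂q_F = 0: 61 - 6q_F - 2(q_A) = 0.
Arcadia's first-order condition: 85 - 5q_A - 2(q_F) = 0.
So q_F = (61 - 2q_A)/6 and q_A = (85 - 2q_F)/5.
Substituting one into the other gives q_F = 135/26 and q_A = 194/13.

14.92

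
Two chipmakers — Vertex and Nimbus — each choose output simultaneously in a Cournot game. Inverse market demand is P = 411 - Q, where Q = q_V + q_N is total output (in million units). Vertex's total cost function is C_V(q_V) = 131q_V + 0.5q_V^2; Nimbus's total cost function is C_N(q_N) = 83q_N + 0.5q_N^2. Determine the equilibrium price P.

259

Vertex's profit: π_V = (411 - Q)q_V - (131q_V + (1/2)q_V²). Setting ∂π_V/∂q_V = 0: 280 - 3q_V - (q_N) = 0.
Nimbus's first-order condition: 328 - 3q_N - (q_V) = 0.
Best responses: q_V = (280 - q_N)/3, q_N = (328 - q_V)/3.
Substituting one into the other gives q_V = 64 and q_N = 88.
Total output Q = 152, so price P = 411 - 152 = 259.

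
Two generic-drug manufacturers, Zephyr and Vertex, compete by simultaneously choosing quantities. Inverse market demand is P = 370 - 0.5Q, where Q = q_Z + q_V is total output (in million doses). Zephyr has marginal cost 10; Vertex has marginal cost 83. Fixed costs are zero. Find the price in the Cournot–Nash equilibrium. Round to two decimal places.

Zephyr's profit: π_Z = (370 - 0.5Q)q_Z - (10q_Z). Setting ∂π_Z/∂q_Z = 0: 360 - q_Z - (1/2)(q_V) = 0.
Vertex's first-order condition: 287 - q_V - (1/2)(q_Z) = 0.
Rearranging gives the reaction functions q_Z = (360 - (1/2)q_V) and q_V = (287 - (1/2)q_Z).
Solving the pair: q_Z = 866/3, q_V = 428/3.
Total output Q = 1294/3, so price P = 370 - (1/2)·(1294/3) = 463/3.

154.33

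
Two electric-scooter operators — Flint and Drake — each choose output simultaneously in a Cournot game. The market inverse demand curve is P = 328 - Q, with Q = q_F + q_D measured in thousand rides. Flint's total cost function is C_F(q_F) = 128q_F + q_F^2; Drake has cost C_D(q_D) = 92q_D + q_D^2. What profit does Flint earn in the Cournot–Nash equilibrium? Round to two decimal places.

Flint's profit: π_F = (328 - Q)q_F - (128q_F + q_F²). Setting ∂π_F/∂q_F = 0: 200 - 4q_F - (q_D) = 0.
Drake's first-order condition: 236 - 4q_D - (q_F) = 0.
So q_F = (200 - q_D)/4 and q_D = (236 - q_F)/4.
Substituting one into the other gives q_F = 188/5 and q_D = 248/5.
Price P = 328 - 436/5 = 1204/5.
Flint's profit: (1204/5)·(188/5) - 128·(188/5) - (188/5)² = 2827.5200.

2827.52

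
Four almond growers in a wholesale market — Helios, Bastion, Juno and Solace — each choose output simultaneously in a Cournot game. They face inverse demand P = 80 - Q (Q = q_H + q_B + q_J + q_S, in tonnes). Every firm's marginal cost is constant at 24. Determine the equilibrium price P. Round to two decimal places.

35.20

Each firm earns π_i = (80 - Q)q_i - 24q_i.
Setting ∂π_i/∂q_i = 0 with rivals' quantities fixed: 56 - 2q_i - Σ_{j≠i} q_j = 0.
By symmetry each firm produces the same amount; substituting Σ_{j≠i} q_j = 3q_i yields q_i = 56/5.
Total output Q = 224/5, so price P = 80 - 224/5 = 176/5.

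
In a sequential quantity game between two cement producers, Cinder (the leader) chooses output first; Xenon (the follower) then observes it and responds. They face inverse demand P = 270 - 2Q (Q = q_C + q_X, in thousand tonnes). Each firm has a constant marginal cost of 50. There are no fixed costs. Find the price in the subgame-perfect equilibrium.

105

The follower Xenon best-responds to any q_C: π_X = (270 - 2Q)q_X - 50q_X.
Follower FOC: 220 - 2q_C - 4q_X = 0, so q_X(q_C) = (220 - 2q_C)/4.
The leader anticipates this reaction. Substituting into P = 270 - 2Q gives P = 160 - q_C, so π_C = (160 - q_C)q_C - 50q_C.
The leader's first-order condition 110 - 2q_C = 0 yields q_C = 55.
Then q_X = (220 - 2·55)/4 = 55/2.
Total output Q = 165/2, so price P = 270 - 2·(165/2) = 105.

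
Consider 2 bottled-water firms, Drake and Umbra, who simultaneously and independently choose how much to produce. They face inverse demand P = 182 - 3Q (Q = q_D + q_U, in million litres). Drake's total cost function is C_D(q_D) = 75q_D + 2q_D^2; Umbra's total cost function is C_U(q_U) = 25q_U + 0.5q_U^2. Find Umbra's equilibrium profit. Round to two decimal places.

1467.35

Drake's profit: π_D = (182 - 3Q)q_D - (75q_D + 2q_D²). Setting ∂π_D/∂q_D = 0: 107 - 10q_D - 3(q_U) = 0.
Umbra's profit: π_U = (182 - 3Q)q_U - (25q_U + (1/2)q_U²). Setting ∂π_U/∂q_U = 0: 157 - 7q_U - 3(q_D) = 0.
Best responses: q_D = (107 - 3q_U)/10, q_U = (157 - 3q_D)/7.
Substituting one into the other gives q_D = 278/61 and q_U = 1249/61.
Price P = 182 - 3·(1527/61) = 106.9016.
Umbra's profit: 106.9016·(1249/61) - 25·(1249/61) - (1/2)(1249/61)² = 1467.3484.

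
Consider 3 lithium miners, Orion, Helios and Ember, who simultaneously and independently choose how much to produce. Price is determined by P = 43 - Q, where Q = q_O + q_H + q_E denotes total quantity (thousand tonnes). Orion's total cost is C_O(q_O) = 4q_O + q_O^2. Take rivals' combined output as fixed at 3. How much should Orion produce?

9

With rivals' combined output fixed at 3, Orion's profit is π_O = (43 - 3 - q_O)q_O - (4q_O + q_O²) = (40 - q_O)q_O - (4q_O + q_O²).
∂π_O/∂q_O = 36 - 4q_O = 0, so q_O = 9.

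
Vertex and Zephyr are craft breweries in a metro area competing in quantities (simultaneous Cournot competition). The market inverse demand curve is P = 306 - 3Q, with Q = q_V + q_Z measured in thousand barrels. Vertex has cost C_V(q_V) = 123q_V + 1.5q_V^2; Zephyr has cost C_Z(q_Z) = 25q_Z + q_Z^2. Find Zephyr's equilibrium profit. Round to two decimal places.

Vertex's profit: π_V = (306 - 3Q)q_V - (123q_V + (3/2)q_V²). Setting ∂π_V/∂q_V = 0: 183 - 9q_V - 3(q_Z) = 0.
Zephyr's first-order condition: 281 - 8q_Z - 3(q_V) = 0.
Best responses: q_V = (183 - 3q_Z)/9, q_Z = (281 - 3q_V)/8.
Solving the pair: q_V = 69/7, q_Z = 220/7.
Price P = 306 - 3·(289/7) = 1275/7.
Zephyr's profit: (1275/7)·(220/7) - 25·(220/7) - (220/7)² = 3951.0204.

3951.02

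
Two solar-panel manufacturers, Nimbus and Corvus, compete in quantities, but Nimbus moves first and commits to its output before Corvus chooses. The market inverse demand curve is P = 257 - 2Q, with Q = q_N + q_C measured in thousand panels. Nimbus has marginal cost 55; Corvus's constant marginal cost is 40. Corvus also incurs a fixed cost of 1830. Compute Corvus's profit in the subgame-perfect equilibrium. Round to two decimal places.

76.53

Solve by backward induction. Given q_N, the follower Corvus maximises π_C = (257 - 2q_N - 2q_C)q_C - 40q_C.
Follower FOC: 217 - 2q_N - 4q_C = 0, so q_C(q_N) = (217 - 2q_N)/4.
Nimbus substitutes q_C(q_N) into its own profit: π_N = q_N(257 - 2q_N - (217 - 2q_N)/2) - 55q_N = (297/2 - q_N)q_N - 55q_N.
Leader FOC: 187/2 - 2q_N = 0, so q_N = 187/4.
Then q_C = (217 - 2·(187/4))/4 = 247/8.
Price P = 257 - 2·(621/8) = 407/4.
Corvus's profit: (407/4 - 40)·(247/8) - 1830 = 76.5313.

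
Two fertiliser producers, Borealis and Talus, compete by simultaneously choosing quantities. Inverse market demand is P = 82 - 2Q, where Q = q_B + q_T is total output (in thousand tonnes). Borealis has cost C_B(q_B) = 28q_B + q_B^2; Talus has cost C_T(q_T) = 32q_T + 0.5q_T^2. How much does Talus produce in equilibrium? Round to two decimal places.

Borealis's profit: π_B = (82 - 2Q)q_B - (28q_B + q_B²). Setting ∂π_B/∂q_B = 0: 54 - 6q_B - 2(q_T) = 0.
Talus's profit: π_T = (82 - 2Q)q_T - (32q_T + (1/2)q_T²). Setting ∂π_T/∂q_T = 0: 50 - 5q_T - 2(q_B) = 0.
Best responses: q_B = (54 - 2q_T)/6, q_T = (50 - 2q_B)/5.
Substituting one into the other gives q_B = 85/13 and q_T = 96/13.

7.38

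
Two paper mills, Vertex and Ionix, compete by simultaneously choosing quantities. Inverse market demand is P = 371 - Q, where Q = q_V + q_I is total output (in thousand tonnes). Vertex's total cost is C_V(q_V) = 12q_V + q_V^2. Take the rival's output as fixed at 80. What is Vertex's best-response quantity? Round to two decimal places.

69.75

With the rival's output fixed at 80, Vertex's profit is π_V = (371 - 80 - q_V)q_V - (12q_V + q_V²) = (291 - q_V)q_V - (12q_V + q_V²).
∂π_V/∂q_V = 279 - 4q_V = 0, so q_V = 279/4.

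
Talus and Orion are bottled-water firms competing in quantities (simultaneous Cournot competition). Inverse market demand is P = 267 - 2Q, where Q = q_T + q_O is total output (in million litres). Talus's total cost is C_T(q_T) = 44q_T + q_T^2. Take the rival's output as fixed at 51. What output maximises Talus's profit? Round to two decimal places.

20.17

With the rival's output fixed at 51, Talus's profit is π_T = (267 - 2·51 - 2q_T)q_T - (44q_T + q_T²) = (165 - 2q_T)q_T - (44q_T + q_T²).
∂π_T/∂q_T = 121 - 6q_T = 0, so q_T = 121/6.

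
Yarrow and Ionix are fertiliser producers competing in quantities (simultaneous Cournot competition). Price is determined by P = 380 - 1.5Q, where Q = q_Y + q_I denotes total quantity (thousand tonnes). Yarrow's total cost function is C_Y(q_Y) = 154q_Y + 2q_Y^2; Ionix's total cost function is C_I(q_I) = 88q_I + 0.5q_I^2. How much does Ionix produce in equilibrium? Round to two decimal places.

Yarrow's profit: π_Y = (380 - 1.5Q)q_Y - (154q_Y + 2q_Y²). Setting ∂π_Y/∂q_Y = 0: 226 - 7q_Y - (3/2)(q_I) = 0.
Ionix's first-order condition: 292 - 4q_I - (3/2)(q_Y) = 0.
Rearranging gives the reaction functions q_Y = (226 - (3/2)q_I)/7 and q_I = (292 - (3/2)q_Y)/4.
Substituting one into the other gives q_Y = 1864/103 and q_I = 66.2136.

66.21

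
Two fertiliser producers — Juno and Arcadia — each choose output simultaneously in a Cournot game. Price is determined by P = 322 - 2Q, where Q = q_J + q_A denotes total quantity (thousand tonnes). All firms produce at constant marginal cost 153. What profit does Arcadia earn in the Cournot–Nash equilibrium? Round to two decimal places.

Each firm earns π_i = (322 - 2Q)q_i - 153q_i.
Setting ∂π_i/∂q_i = 0 with rivals' quantities fixed: 169 - 4q_i - 2q_j = 0.
With identical firms every q_j equals q_i, so q_j = q_i and 169 = 6q_i, giving q_i = 169/6.
Price P = 322 - 2·(169/3) = 628/3.
Arcadia's profit: (628/3 - 153)·(169/6) = 1586.7222.

1586.72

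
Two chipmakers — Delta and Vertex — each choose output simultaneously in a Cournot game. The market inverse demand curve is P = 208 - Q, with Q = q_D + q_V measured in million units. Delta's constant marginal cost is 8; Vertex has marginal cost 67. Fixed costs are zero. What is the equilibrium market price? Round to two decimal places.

94.33

Delta's profit: π_D = (208 - Q)q_D - (8q_D). Setting ∂π_D/∂q_D = 0: 200 - 2q_D - (q_V) = 0.
Vertex's profit: π_V = (208 - Q)q_V - (67q_V). Setting ∂π_V/∂q_V = 0: 141 - 2q_V - (q_D) = 0.
Rearranging gives the reaction functions q_D = (200 - q_V)/2 and q_V = (141 - q_D)/2.
Solving the pair: q_D = 259/3, q_V = 82/3.
Total output Q = 341/3, so price P = 208 - 341/3 = 283/3.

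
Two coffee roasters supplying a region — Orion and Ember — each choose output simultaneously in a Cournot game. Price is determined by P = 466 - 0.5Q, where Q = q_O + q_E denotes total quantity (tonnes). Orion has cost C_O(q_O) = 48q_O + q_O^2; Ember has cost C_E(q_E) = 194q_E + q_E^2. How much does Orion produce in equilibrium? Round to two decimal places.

127.77

Orion's profit: π_O = (466 - 0.5Q)q_O - (48q_O + q_O²). Setting ∂π_O/∂q_O = 0: 418 - 3q_O - (1/2)(q_E) = 0.
Ember's first-order condition: 272 - 3q_E - (1/2)(q_O) = 0.
Rearranging gives the reaction functions q_O = (418 - (1/2)q_E)/3 and q_E = (272 - (1/2)q_O)/3.
Substituting one into the other gives q_O = 127.7714 and q_E = 69.3714.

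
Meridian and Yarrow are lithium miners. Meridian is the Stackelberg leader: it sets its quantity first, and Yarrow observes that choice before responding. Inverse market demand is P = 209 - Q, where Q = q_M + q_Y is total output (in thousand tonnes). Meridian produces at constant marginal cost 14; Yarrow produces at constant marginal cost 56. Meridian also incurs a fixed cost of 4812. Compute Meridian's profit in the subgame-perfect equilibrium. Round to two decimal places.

Solve by backward induction. Given q_M, the follower Yarrow maximises π_Y = (209 - q_M - q_Y)q_Y - 56q_Y.
Follower FOC: 153 - q_M - 2q_Y = 0, so q_Y(q_M) = (153 - q_M)/2.
The leader anticipates this reaction. Substituting into P = 209 - Q gives P = 265/2 - (1/2)q_M, so π_M = (265/2 - (1/2)q_M)q_M - 14q_M.
Maximising: ∂π_M/∂q_M = 237/2 - q_M = 0, giving q_M = 237/2.
Then q_Y = (153 - 237/2)/2 = 69/4.
Price P = 209 - 543/4 = 293/4.
Meridian's profit: (293/4 - 14)·(237/2) - 4812 = 2209.1250.

2209.13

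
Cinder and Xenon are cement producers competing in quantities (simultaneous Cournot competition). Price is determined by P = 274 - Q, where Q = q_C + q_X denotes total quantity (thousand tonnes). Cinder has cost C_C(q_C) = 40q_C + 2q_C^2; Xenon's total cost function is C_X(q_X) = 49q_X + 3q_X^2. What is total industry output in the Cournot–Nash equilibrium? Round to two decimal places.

Cinder's profit: π_C = (274 - Q)q_C - (40q_C + 2q_C²). Setting ∂π_C/∂q_C = 0: 234 - 6q_C - (q_X) = 0.
Xenon's profit: π_X = (274 - Q)q_X - (49q_X + 3q_X²). Setting ∂π_X/∂q_X = 0: 225 - 8q_X - (q_C) = 0.
Best responses: q_C = (234 - q_X)/6, q_X = (225 - q_C)/8.
Substituting one into the other gives q_C = 1647/47 and q_X = 1116/47.
Total output Q = 1647/47 + 1116/47 = 58.7872.

58.79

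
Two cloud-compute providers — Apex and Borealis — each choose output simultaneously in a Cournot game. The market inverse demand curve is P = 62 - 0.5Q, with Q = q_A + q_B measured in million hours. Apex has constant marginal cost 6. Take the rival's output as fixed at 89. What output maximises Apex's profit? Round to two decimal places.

With the rival's output fixed at 89, Apex's profit is π_A = (62 - (1/2)·89 - (1/2)q_A)q_A - (6q_A) = (35/2 - (1/2)q_A)q_A - (6q_A).
∂π_A/∂q_A = 23/2 - q_A = 0, so q_A = 23/2.

11.50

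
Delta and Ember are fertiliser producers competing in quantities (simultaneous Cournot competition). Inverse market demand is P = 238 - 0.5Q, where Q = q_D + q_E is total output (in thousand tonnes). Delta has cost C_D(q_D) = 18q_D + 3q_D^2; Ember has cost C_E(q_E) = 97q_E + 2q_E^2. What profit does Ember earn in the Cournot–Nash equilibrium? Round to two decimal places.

Delta's profit: π_D = (238 - 0.5Q)q_D - (18q_D + 3q_D²). Setting ∂π_D/∂q_D = 0: 220 - 7q_D - (1/2)(q_E) = 0.
Ember's profit: π_E = (238 - 0.5Q)q_E - (97q_E + 2q_E²). Setting ∂π_E/∂q_E = 0: 141 - 5q_E - (1/2)(q_D) = 0.
Best responses: q_D = (220 - (1/2)q_E)/7, q_E = (141 - (1/2)q_D)/5.
Solving the pair: q_D = 29.6259, q_E = 25.2374.
Price P = 238 - (1/2)·54.8633 = 210.5683.
Ember's profit: 210.5683·25.2374 - 97·25.2374 - 2·25.2374² = 1592.3172.

1592.32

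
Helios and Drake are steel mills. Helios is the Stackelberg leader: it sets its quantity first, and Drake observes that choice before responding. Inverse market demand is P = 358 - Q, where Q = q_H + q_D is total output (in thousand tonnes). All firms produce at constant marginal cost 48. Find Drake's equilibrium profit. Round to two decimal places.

The follower Drake best-responds to any q_H: π_D = (358 - Q)q_D - 48q_D.
Setting the follower's marginal profit to zero, 310 - q_H - 2q_D = 0, i.e. q_D = (310 - q_H)/2.
The leader anticipates this reaction. Substituting into P = 358 - Q gives P = 203 - (1/2)q_H, so π_H = (203 - (1/2)q_H)q_H - 48q_H.
Leader FOC: 155 - q_H = 0, so q_H = 155.
Then q_D = (310 - 155)/2 = 155/2.
Price P = 358 - 465/2 = 251/2.
Drake's profit: (251/2 - 48)·(155/2) = 6006.2500.

6006.25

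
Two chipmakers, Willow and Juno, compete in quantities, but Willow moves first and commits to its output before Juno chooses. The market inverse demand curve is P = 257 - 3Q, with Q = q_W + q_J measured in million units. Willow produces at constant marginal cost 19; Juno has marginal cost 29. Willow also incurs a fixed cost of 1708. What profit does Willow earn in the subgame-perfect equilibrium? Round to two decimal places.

854.67

Solve by backward induction. Given q_W, the follower Juno maximises π_J = (257 - 3q_W - 3q_J)q_J - 29q_J.
Follower FOC: 228 - 3q_W - 6q_J = 0, so q_J(q_W) = (228 - 3q_W)/6.
The leader anticipates this reaction. Substituting into P = 257 - 3Q gives P = 143 - (3/2)q_W, so π_W = (143 - (3/2)q_W)q_W - 19q_W.
The leader's first-order condition 124 - 3q_W = 0 yields q_W = 124/3.
Then q_J = (228 - 3·(124/3))/6 = 52/3.
Price P = 257 - 3·(176/3) = 81.
Willow's profit: (81 - 19)·(124/3) - 1708 = 854.6667.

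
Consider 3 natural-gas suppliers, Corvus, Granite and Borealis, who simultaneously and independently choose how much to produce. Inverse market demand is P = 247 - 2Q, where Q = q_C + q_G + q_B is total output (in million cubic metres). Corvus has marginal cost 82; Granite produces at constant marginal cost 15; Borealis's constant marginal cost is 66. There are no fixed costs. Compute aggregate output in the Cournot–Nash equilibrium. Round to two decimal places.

Corvus's profit: π_C = (247 - 2Q)q_C - (82q_C). Setting ∂π_C/∂q_C = 0: 165 - 4q_C - 2(q_G + q_B) = 0.
Granite's first-order condition: 232 - 4q_G - 2(q_C + q_B) = 0.
Borealis's profit: π_B = (247 - 2Q)q_B - (66q_B). Setting ∂π_B/∂q_B = 0: 181 - 4q_B - 2(q_C + q_G) = 0.
Adding the 3 conditions: 578 − 4Q − 4Q = 0, i.e. Q = 289/4.
Back-substituting: q_C = (165 − 289/2)/2 = 41/4, q_G = (232 − 289/2)/2 = 175/4, q_B = (181 − 289/2)/2 = 73/4.
Total output Q = 41/4 + 175/4 + 73/4 = 289/4.

72.25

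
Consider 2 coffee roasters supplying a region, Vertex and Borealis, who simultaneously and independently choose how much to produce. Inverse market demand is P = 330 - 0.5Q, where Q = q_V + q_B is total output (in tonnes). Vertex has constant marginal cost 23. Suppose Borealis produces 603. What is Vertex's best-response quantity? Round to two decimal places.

With the rival's output fixed at 603, Vertex's profit is π_V = (330 - (1/2)·603 - (1/2)q_V)q_V - (23q_V) = (57/2 - (1/2)q_V)q_V - (23q_V).
∂π_V/∂q_V = 11/2 - q_V = 0, so q_V = 11/2.

5.50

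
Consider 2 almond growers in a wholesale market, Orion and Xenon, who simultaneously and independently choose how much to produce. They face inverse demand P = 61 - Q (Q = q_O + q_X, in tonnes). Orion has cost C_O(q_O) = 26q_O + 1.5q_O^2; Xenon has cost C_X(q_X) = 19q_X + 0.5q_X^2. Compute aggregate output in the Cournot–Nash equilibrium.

Orion's profit: π_O = (61 - Q)q_O - (26q_O + (3/2)q_O²). Setting ∂π_O/∂q_O = 0: 35 - 5q_O - (q_X) = 0.
Xenon's first-order condition: 42 - 3q_X - (q_O) = 0.
So q_O = (35 - q_X)/5 and q_X = (42 - q_O)/3.
Solving the pair: q_O = 9/2, q_X = 25/2.
Total output Q = 9/2 + 25/2 = 17.

17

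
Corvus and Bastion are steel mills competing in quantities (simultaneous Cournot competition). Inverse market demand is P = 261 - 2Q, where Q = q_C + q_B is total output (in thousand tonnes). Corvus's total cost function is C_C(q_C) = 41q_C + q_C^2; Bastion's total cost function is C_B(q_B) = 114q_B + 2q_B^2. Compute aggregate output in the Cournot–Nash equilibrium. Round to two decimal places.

Corvus's profit: π_C = (261 - 2Q)q_C - (41q_C + q_C²). Setting ∂π_C/∂q_C = 0: 220 - 6q_C - 2(q_B) = 0.
Bastion's first-order condition: 147 - 8q_B - 2(q_C) = 0.
Rearranging gives the reaction functions q_C = (220 - 2q_B)/6 and q_B = (147 - 2q_C)/8.
Solving the pair: q_C = 733/22, q_B = 221/22.
Total output Q = 733/22 + 221/22 = 477/11.

43.36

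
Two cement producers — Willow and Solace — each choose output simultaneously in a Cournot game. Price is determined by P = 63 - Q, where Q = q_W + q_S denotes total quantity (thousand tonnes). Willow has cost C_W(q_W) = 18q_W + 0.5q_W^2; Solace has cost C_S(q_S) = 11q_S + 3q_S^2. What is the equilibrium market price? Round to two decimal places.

Willow's profit: π_W = (63 - Q)q_W - (18q_W + (1/2)q_W²). Setting ∂π_W/∂q_W = 0: 45 - 3q_W - (q_S) = 0.
Solace's profit: π_S = (63 - Q)q_S - (11q_S + 3q_S²). Setting ∂π_S/∂q_S = 0: 52 - 8q_S - (q_W) = 0.
Rearranging gives the reaction functions q_W = (45 - q_S)/3 and q_S = (52 - q_W)/8.
Solving the pair: q_W = 308/23, q_S = 111/23.
Total output Q = 419/23, so price P = 63 - 419/23 = 1030/23.

44.78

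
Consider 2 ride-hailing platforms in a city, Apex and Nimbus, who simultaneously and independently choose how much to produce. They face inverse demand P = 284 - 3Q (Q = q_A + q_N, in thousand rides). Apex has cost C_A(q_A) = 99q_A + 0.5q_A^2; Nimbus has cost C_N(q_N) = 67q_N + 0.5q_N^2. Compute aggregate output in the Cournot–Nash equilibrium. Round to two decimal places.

Apex's profit: π_A = (284 - 3Q)q_A - (99q_A + (1/2)q_A²). Setting ∂π_A/∂q_A = 0: 185 - 7q_A - 3(q_N) = 0.
Nimbus's first-order condition: 217 - 7q_N - 3(q_A) = 0.
So q_A = (185 - 3q_N)/7 and q_N = (217 - 3q_A)/7.
Solving the pair: q_A = 161/10, q_N = 241/10.
Total output Q = 161/10 + 241/10 = 201/5.

40.20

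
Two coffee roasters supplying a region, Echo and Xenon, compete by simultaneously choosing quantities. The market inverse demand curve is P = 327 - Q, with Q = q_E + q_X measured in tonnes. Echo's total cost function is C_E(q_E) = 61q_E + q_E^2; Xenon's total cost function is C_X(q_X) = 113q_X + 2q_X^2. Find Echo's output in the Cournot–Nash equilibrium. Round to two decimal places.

60.09

Echo's profit: π_E = (327 - Q)q_E - (61q_E + q_E²). Setting ∂π_E/∂q_E = 0: 266 - 4q_E - (q_X) = 0.
Xenon's profit: π_X = (327 - Q)q_X - (113q_X + 2q_X²). Setting ∂π_X/∂q_X = 0: 214 - 6q_X - (q_E) = 0.
Rearranging gives the reaction functions q_E = (266 - q_X)/4 and q_X = (214 - q_E)/6.
Solving the pair: q_E = 1382/23, q_X = 590/23.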